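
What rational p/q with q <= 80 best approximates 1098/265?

29/7

Expand x = 1098/265 as a continued fraction with the Euclidean algorithm:
  1098 = 4*265 + 38, so a_0 = 4.
  265 = 6*38 + 37, so a_1 = 6.
  38 = 1*37 + 1, so a_2 = 1.
  37 = 37*1 + 0, so a_3 = 37.
so x = [4; 6, 1, 37].
Convergents (p_i = a_i*p_{i-1} + p_{i-2}, q_i = a_i*q_{i-1} + q_{i-2} with p_{-2}=0, p_{-1}=1, q_{-2}=1, q_{-1}=0), until the denominator exceeds 80:
  i=0: a_0=4, p_0 = 4*1 + 0 = 4, q_0 = 4*0 + 1 = 1.
  i=1: a_1=6, p_1 = 6*4 + 1 = 25, q_1 = 6*1 + 0 = 6.
  i=2: a_2=1, p_2 = 1*25 + 4 = 29, q_2 = 1*6 + 1 = 7.
  i=3: a_3=37, p_3 = 37*29 + 25 = 1098, q_3 = 37*7 + 6 = 265.
q_3 = 265 > 80, so the last convergent with denominator <= 80 is p_2/q_2 = 29/7.
The closest fraction with denominator <= 80 is either p_2/q_2 or the intermediate fraction (k*p_2 + p_1)/(k*q_2 + q_1) with the largest k >= 1 whose denominator stays <= 80; these approach x as k grows, and every other convergent or intermediate fraction in range is farther away.
Largest k: floor((80 - q_1)/q_2) = floor((80 - 6)/7) = 10.
That gives (10*29 + 25)/(10*7 + 6) = 315/76.
Compare the errors: |x - 29/7| = |1098*7 - 29*265|/(265*7) = 1/1855, and |x - 315/76| = |1098*76 - 315*265|/(265*76) = 27/20140.
Cross-multiplying, 1*20140 = 20140 < 50085 = 27*1855, so 1/1855 is smaller: the convergent 29/7 is closer to x than 315/76.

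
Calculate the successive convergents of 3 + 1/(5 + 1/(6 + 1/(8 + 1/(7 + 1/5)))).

3/1, 16/5, 99/31, 808/253, 5755/1802, 29583/9263

Using the convergent recurrence p_i = a_i*p_{i-1} + p_{i-2}, q_i = a_i*q_{i-1} + q_{i-2} with p_{-2}=0, p_{-1}=1, q_{-2}=1, q_{-1}=0:
  i=0: a_0=3, p_0 = 3*1 + 0 = 3, q_0 = 3*0 + 1 = 1.
  i=1: a_1=5, p_1 = 5*3 + 1 = 16, q_1 = 5*1 + 0 = 5.
  i=2: a_2=6, p_2 = 6*16 + 3 = 99, q_2 = 6*5 + 1 = 31.
  i=3: a_3=8, p_3 = 8*99 + 16 = 808, q_3 = 8*31 + 5 = 253.
  i=4: a_4=7, p_4 = 7*808 + 99 = 5755, q_4 = 7*253 + 31 = 1802.
  i=5: a_5=5, p_5 = 5*5755 + 808 = 29583, q_5 = 5*1802 + 253 = 9263.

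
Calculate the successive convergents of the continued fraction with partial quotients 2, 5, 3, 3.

Using the convergent recurrence p_i = a_i*p_{i-1} + p_{i-2}, q_i = a_i*q_{i-1} + q_{i-2} with p_{-2}=0, p_{-1}=1, q_{-2}=1, q_{-1}=0:
  i=0: a_0=2, p_0 = 2*1 + 0 = 2, q_0 = 2*0 + 1 = 1.
  i=1: a_1=5, p_1 = 5*2 + 1 = 11, q_1 = 5*1 + 0 = 5.
  i=2: a_2=3, p_2 = 3*11 + 2 = 35, q_2 = 3*5 + 1 = 16.
  i=3: a_3=3, p_3 = 3*35 + 11 = 116, q_3 = 3*16 + 5 = 53.

2/1, 11/5, 35/16, 116/53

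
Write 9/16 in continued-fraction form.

Run the Euclidean algorithm on 9 and 16; the successive quotients are the partial quotients a_0, a_1, ... (each step inverts the fractional part left over by the previous one):
  9 = 0*16 + 9, so a_0 = 0.
  16 = 1*9 + 7, so a_1 = 1.
  9 = 1*7 + 2, so a_2 = 1.
  7 = 3*2 + 1, so a_3 = 3.
  2 = 2*1 + 0, so a_4 = 2.
The remainder reaches 0 after 5 divisions, so the expansion has 5 partial quotients, read off in order.

[0; 1, 1, 3, 2]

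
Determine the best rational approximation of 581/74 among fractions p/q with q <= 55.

Expand x = 581/74 as a continued fraction with the Euclidean algorithm:
  581 = 7*74 + 63, so a_0 = 7.
  74 = 1*63 + 11, so a_1 = 1.
  63 = 5*11 + 8, so a_2 = 5.
  11 = 1*8 + 3, so a_3 = 1.
  8 = 2*3 + 2, so a_4 = 2.
  3 = 1*2 + 1, so a_5 = 1.
  2 = 2*1 + 0, so a_6 = 2.
so x = [7; 1, 5, 1, 2, 1, 2].
Convergents (p_i = a_i*p_{i-1} + p_{i-2}, q_i = a_i*q_{i-1} + q_{i-2} with p_{-2}=0, p_{-1}=1, q_{-2}=1, q_{-1}=0), until the denominator exceeds 55:
  i=0: a_0=7, p_0 = 7*1 + 0 = 7, q_0 = 7*0 + 1 = 1.
  i=1: a_1=1, p_1 = 1*7 + 1 = 8, q_1 = 1*1 + 0 = 1.
  i=2: a_2=5, p_2 = 5*8 + 7 = 47, q_2 = 5*1 + 1 = 6.
  i=3: a_3=1, p_3 = 1*47 + 8 = 55, q_3 = 1*6 + 1 = 7.
  i=4: a_4=2, p_4 = 2*55 + 47 = 157, q_4 = 2*7 + 6 = 20.
  i=5: a_5=1, p_5 = 1*157 + 55 = 212, q_5 = 1*20 + 7 = 27.
  i=6: a_6=2, p_6 = 2*212 + 157 = 581, q_6 = 2*27 + 20 = 74.
q_6 = 74 > 55, so the last convergent with denominator <= 55 is p_5/q_5 = 212/27.
The closest fraction with denominator <= 55 is either p_5/q_5 or the intermediate fraction (k*p_5 + p_4)/(k*q_5 + q_4) with the largest k >= 1 whose denominator stays <= 55; these approach x as k grows, and every other convergent or intermediate fraction in range is farther away.
Largest k: floor((55 - q_4)/q_5) = floor((55 - 20)/27) = 1.
That gives (1*212 + 157)/(1*27 + 20) = 369/47.
Compare the errors: |x - 212/27| = |581*27 - 212*74|/(74*27) = 1/1998, and |x - 369/47| = |581*47 - 369*74|/(74*47) = 1/3478.
Cross-multiplying, 1*1998 = 1998 < 3478 = 1*3478, so 1/3478 is smaller: the intermediate fraction 369/47 is closer to x than 212/27.

369/47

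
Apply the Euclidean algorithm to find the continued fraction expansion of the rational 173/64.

Run the Euclidean algorithm on 173 and 64; the successive quotients are the partial quotients a_0, a_1, ... (each step inverts the fractional part left over by the previous one):
  173 = 2*64 + 45, so a_0 = 2.
  64 = 1*45 + 19, so a_1 = 1.
  45 = 2*19 + 7, so a_2 = 2.
  19 = 2*7 + 5, so a_3 = 2.
  7 = 1*5 + 2, so a_4 = 1.
  5 = 2*2 + 1, so a_5 = 2.
  2 = 2*1 + 0, so a_6 = 2.
The remainder reaches 0 after 7 divisions, so the expansion has 7 partial quotients, read off in order.

[2; 1, 2, 2, 1, 2, 2]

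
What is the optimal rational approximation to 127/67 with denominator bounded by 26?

36/19

Expand x = 127/67 as a continued fraction with the Euclidean algorithm:
  127 = 1*67 + 60, so a_0 = 1.
  67 = 1*60 + 7, so a_1 = 1.
  60 = 8*7 + 4, so a_2 = 8.
  7 = 1*4 + 3, so a_3 = 1.
  4 = 1*3 + 1, so a_4 = 1.
  3 = 3*1 + 0, so a_5 = 3.
so x = [1; 1, 8, 1, 1, 3].
Convergents (p_i = a_i*p_{i-1} + p_{i-2}, q_i = a_i*q_{i-1} + q_{i-2} with p_{-2}=0, p_{-1}=1, q_{-2}=1, q_{-1}=0), until the denominator exceeds 26:
  i=0: a_0=1, p_0 = 1*1 + 0 = 1, q_0 = 1*0 + 1 = 1.
  i=1: a_1=1, p_1 = 1*1 + 1 = 2, q_1 = 1*1 + 0 = 1.
  i=2: a_2=8, p_2 = 8*2 + 1 = 17, q_2 = 8*1 + 1 = 9.
  i=3: a_3=1, p_3 = 1*17 + 2 = 19, q_3 = 1*9 + 1 = 10.
  i=4: a_4=1, p_4 = 1*19 + 17 = 36, q_4 = 1*10 + 9 = 19.
  i=5: a_5=3, p_5 = 3*36 + 19 = 127, q_5 = 3*19 + 10 = 67.
q_5 = 67 > 26, so the last convergent with denominator <= 26 is p_4/q_4 = 36/19.
The closest fraction with denominator <= 26 is either p_4/q_4 or the intermediate fraction (k*p_4 + p_3)/(k*q_4 + q_3) with the largest k >= 1 whose denominator stays <= 26; these approach x as k grows, and every other convergent or intermediate fraction in range is farther away.
Largest k: floor((26 - q_3)/q_4) = floor((26 - 10)/19) = 0.
Since k = 0, no intermediate fraction beyond p_4/q_4 has denominator <= 26, so the convergent 36/19 is the closest (its error is |127*19 - 36*67|/(67*19) = 1/1273).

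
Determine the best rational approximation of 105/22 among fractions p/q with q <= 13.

62/13

Expand x = 105/22 as a continued fraction with the Euclidean algorithm:
  105 = 4*22 + 17, so a_0 = 4.
  22 = 1*17 + 5, so a_1 = 1.
  17 = 3*5 + 2, so a_2 = 3.
  5 = 2*2 + 1, so a_3 = 2.
  2 = 2*1 + 0, so a_4 = 2.
so x = [4; 1, 3, 2, 2].
Convergents (p_i = a_i*p_{i-1} + p_{i-2}, q_i = a_i*q_{i-1} + q_{i-2} with p_{-2}=0, p_{-1}=1, q_{-2}=1, q_{-1}=0), until the denominator exceeds 13:
  i=0: a_0=4, p_0 = 4*1 + 0 = 4, q_0 = 4*0 + 1 = 1.
  i=1: a_1=1, p_1 = 1*4 + 1 = 5, q_1 = 1*1 + 0 = 1.
  i=2: a_2=3, p_2 = 3*5 + 4 = 19, q_2 = 3*1 + 1 = 4.
  i=3: a_3=2, p_3 = 2*19 + 5 = 43, q_3 = 2*4 + 1 = 9.
  i=4: a_4=2, p_4 = 2*43 + 19 = 105, q_4 = 2*9 + 4 = 22.
q_4 = 22 > 13, so the last convergent with denominator <= 13 is p_3/q_3 = 43/9.
The closest fraction with denominator <= 13 is either p_3/q_3 or the intermediate fraction (k*p_3 + p_2)/(k*q_3 + q_2) with the largest k >= 1 whose denominator stays <= 13; these approach x as k grows, and every other convergent or intermediate fraction in range is farther away.
Largest k: floor((13 - q_2)/q_3) = floor((13 - 4)/9) = 1.
That gives (1*43 + 19)/(1*9 + 4) = 62/13.
Compare the errors: |x - 43/9| = |105*9 - 43*22|/(22*9) = 1/198, and |x - 62/13| = |105*13 - 62*22|/(22*13) = 1/286.
Cross-multiplying, 1*198 = 198 < 286 = 1*286, so 1/286 is smaller: the intermediate fraction 62/13 is closer to x than 43/9.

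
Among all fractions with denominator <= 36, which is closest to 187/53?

Expand x = 187/53 as a continued fraction with the Euclidean algorithm:
  187 = 3*53 + 28, so a_0 = 3.
  53 = 1*28 + 25, so a_1 = 1.
  28 = 1*25 + 3, so a_2 = 1.
  25 = 8*3 + 1, so a_3 = 8.
  3 = 3*1 + 0, so a_4 = 3.
so x = [3; 1, 1, 8, 3].
Convergents (p_i = a_i*p_{i-1} + p_{i-2}, q_i = a_i*q_{i-1} + q_{i-2} with p_{-2}=0, p_{-1}=1, q_{-2}=1, q_{-1}=0), until the denominator exceeds 36:
  i=0: a_0=3, p_0 = 3*1 + 0 = 3, q_0 = 3*0 + 1 = 1.
  i=1: a_1=1, p_1 = 1*3 + 1 = 4, q_1 = 1*1 + 0 = 1.
  i=2: a_2=1, p_2 = 1*4 + 3 = 7, q_2 = 1*1 + 1 = 2.
  i=3: a_3=8, p_3 = 8*7 + 4 = 60, q_3 = 8*2 + 1 = 17.
  i=4: a_4=3, p_4 = 3*60 + 7 = 187, q_4 = 3*17 + 2 = 53.
q_4 = 53 > 36, so the last convergent with denominator <= 36 is p_3/q_3 = 60/17.
The closest fraction with denominator <= 36 is either p_3/q_3 or the intermediate fraction (k*p_3 + p_2)/(k*q_3 + q_2) with the largest k >= 1 whose denominator stays <= 36; these approach x as k grows, and every other convergent or intermediate fraction in range is farther away.
Largest k: floor((36 - q_2)/q_3) = floor((36 - 2)/17) = 2.
That gives (2*60 + 7)/(2*17 + 2) = 127/36.
Compare the errors: |x - 60/17| = |187*17 - 60*53|/(53*17) = 1/901, and |x - 127/36| = |187*36 - 127*53|/(53*36) = 1/1908.
Cross-multiplying, 1*901 = 901 < 1908 = 1*1908, so 1/1908 is smaller: the intermediate fraction 127/36 is closer to x than 60/17.

127/36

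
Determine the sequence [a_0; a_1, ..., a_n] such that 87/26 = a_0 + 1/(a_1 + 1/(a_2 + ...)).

[3; 2, 1, 8]

Run the Euclidean algorithm on 87 and 26; the successive quotients are the partial quotients a_0, a_1, ... (each step inverts the fractional part left over by the previous one):
  87 = 3*26 + 9, so a_0 = 3.
  26 = 2*9 + 8, so a_1 = 2.
  9 = 1*8 + 1, so a_2 = 1.
  8 = 8*1 + 0, so a_3 = 8.
The remainder reaches 0 after 4 divisions, so the expansion has 4 partial quotients, read off in order.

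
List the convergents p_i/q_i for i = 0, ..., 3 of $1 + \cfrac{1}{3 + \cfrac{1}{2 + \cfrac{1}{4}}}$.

1/1, 4/3, 9/7, 40/31

Using the convergent recurrence p_i = a_i*p_{i-1} + p_{i-2}, q_i = a_i*q_{i-1} + q_{i-2} with p_{-2}=0, p_{-1}=1, q_{-2}=1, q_{-1}=0:
  i=0: a_0=1, p_0 = 1*1 + 0 = 1, q_0 = 1*0 + 1 = 1.
  i=1: a_1=3, p_1 = 3*1 + 1 = 4, q_1 = 3*1 + 0 = 3.
  i=2: a_2=2, p_2 = 2*4 + 1 = 9, q_2 = 2*3 + 1 = 7.
  i=3: a_3=4, p_3 = 4*9 + 4 = 40, q_3 = 4*7 + 3 = 31.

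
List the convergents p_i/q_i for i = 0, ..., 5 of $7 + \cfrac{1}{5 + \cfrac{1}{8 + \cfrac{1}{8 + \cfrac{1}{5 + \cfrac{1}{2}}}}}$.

Using the convergent recurrence p_i = a_i*p_{i-1} + p_{i-2}, q_i = a_i*q_{i-1} + q_{i-2} with p_{-2}=0, p_{-1}=1, q_{-2}=1, q_{-1}=0:
  i=0: a_0=7, p_0 = 7*1 + 0 = 7, q_0 = 7*0 + 1 = 1.
  i=1: a_1=5, p_1 = 5*7 + 1 = 36, q_1 = 5*1 + 0 = 5.
  i=2: a_2=8, p_2 = 8*36 + 7 = 295, q_2 = 8*5 + 1 = 41.
  i=3: a_3=8, p_3 = 8*295 + 36 = 2396, q_3 = 8*41 + 5 = 333.
  i=4: a_4=5, p_4 = 5*2396 + 295 = 12275, q_4 = 5*333 + 41 = 1706.
  i=5: a_5=2, p_5 = 2*12275 + 2396 = 26946, q_5 = 2*1706 + 333 = 3745.

7/1, 36/5, 295/41, 2396/333, 12275/1706, 26946/3745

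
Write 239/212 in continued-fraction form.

[1; 7, 1, 5, 1, 3]

Run the Euclidean algorithm on 239 and 212; the successive quotients are the partial quotients a_0, a_1, ... (each step inverts the fractional part left over by the previous one):
  239 = 1*212 + 27, so a_0 = 1.
  212 = 7*27 + 23, so a_1 = 7.
  27 = 1*23 + 4, so a_2 = 1.
  23 = 5*4 + 3, so a_3 = 5.
  4 = 1*3 + 1, so a_4 = 1.
  3 = 3*1 + 0, so a_5 = 3.
The remainder reaches 0 after 6 divisions, so the expansion has 6 partial quotients, read off in order.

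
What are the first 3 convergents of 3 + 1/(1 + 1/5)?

Using the convergent recurrence p_i = a_i*p_{i-1} + p_{i-2}, q_i = a_i*q_{i-1} + q_{i-2} with p_{-2}=0, p_{-1}=1, q_{-2}=1, q_{-1}=0:
  i=0: a_0=3, p_0 = 3*1 + 0 = 3, q_0 = 3*0 + 1 = 1.
  i=1: a_1=1, p_1 = 1*3 + 1 = 4, q_1 = 1*1 + 0 = 1.
  i=2: a_2=5, p_2 = 5*4 + 3 = 23, q_2 = 5*1 + 1 = 6.

3/1, 4/1, 23/6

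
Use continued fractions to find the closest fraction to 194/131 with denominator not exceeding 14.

3/2

Expand x = 194/131 as a continued fraction with the Euclidean algorithm:
  194 = 1*131 + 63, so a_0 = 1.
  131 = 2*63 + 5, so a_1 = 2.
  63 = 12*5 + 3, so a_2 = 12.
  5 = 1*3 + 2, so a_3 = 1.
  3 = 1*2 + 1, so a_4 = 1.
  2 = 2*1 + 0, so a_5 = 2.
so x = [1; 2, 12, 1, 1, 2].
Convergents (p_i = a_i*p_{i-1} + p_{i-2}, q_i = a_i*q_{i-1} + q_{i-2} with p_{-2}=0, p_{-1}=1, q_{-2}=1, q_{-1}=0), until the denominator exceeds 14:
  i=0: a_0=1, p_0 = 1*1 + 0 = 1, q_0 = 1*0 + 1 = 1.
  i=1: a_1=2, p_1 = 2*1 + 1 = 3, q_1 = 2*1 + 0 = 2.
  i=2: a_2=12, p_2 = 12*3 + 1 = 37, q_2 = 12*2 + 1 = 25.
q_2 = 25 > 14, so the last convergent with denominator <= 14 is p_1/q_1 = 3/2.
The closest fraction with denominator <= 14 is either p_1/q_1 or the intermediate fraction (k*p_1 + p_0)/(k*q_1 + q_0) with the largest k >= 1 whose denominator stays <= 14; these approach x as k grows, and every other convergent or intermediate fraction in range is farther away.
Largest k: floor((14 - q_0)/q_1) = floor((14 - 1)/2) = 6.
That gives (6*3 + 1)/(6*2 + 1) = 19/13.
Compare the errors: |x - 3/2| = |194*2 - 3*131|/(131*2) = 5/262, and |x - 19/13| = |194*13 - 19*131|/(131*13) = 33/1703.
Cross-multiplying, 5*1703 = 8515 < 8646 = 33*262, so 5/262 is smaller: the convergent 3/2 is closer to x than 19/13.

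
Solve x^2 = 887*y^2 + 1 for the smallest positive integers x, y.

First expand sqrt(887) as a continued fraction. With x_i = (sqrt(887) + m_i)/d_i and (m_0, d_0) = (0, 1): a_0 = floor(sqrt(887)) = 29, since 29^2 = 841 <= 887 < 900 = 30^2.
Iterate m_{i+1} = d_i*a_i - m_i, d_{i+1} = (887 - m_{i+1}^2)/d_i, a_{i+1} = floor((a_0 + m_{i+1})/d_{i+1}):
  m_1 = 1*29 - 0 = 29, d_1 = (887 - 29^2)/1 = 46/1 = 46, a_1 = floor((29 + 29)/46) = 1.
  m_2 = 46*1 - 29 = 17, d_2 = (887 - 17^2)/46 = 598/46 = 13, a_2 = floor((29 + 17)/13) = 3.
  m_3 = 13*3 - 17 = 22, d_3 = (887 - 22^2)/13 = 403/13 = 31, a_3 = floor((29 + 22)/31) = 1.
  m_4 = 31*1 - 22 = 9, d_4 = (887 - 9^2)/31 = 806/31 = 26, a_4 = floor((29 + 9)/26) = 1.
  m_5 = 26*1 - 9 = 17, d_5 = (887 - 17^2)/26 = 598/26 = 23, a_5 = floor((29 + 17)/23) = 2.
  m_6 = 23*2 - 17 = 29, d_6 = (887 - 29^2)/23 = 46/23 = 2, a_6 = floor((29 + 29)/2) = 29.
  m_7 = 2*29 - 29 = 29, d_7 = (887 - 29^2)/2 = 46/2 = 23, a_7 = floor((29 + 29)/23) = 2.
  m_8 = 23*2 - 29 = 17, d_8 = (887 - 17^2)/23 = 598/23 = 26, a_8 = floor((29 + 17)/26) = 1.
  m_9 = 26*1 - 17 = 9, d_9 = (887 - 9^2)/26 = 806/26 = 31, a_9 = floor((29 + 9)/31) = 1.
  m_10 = 31*1 - 9 = 22, d_10 = (887 - 22^2)/31 = 403/31 = 13, a_10 = floor((29 + 22)/13) = 3.
  m_11 = 13*3 - 22 = 17, d_11 = (887 - 17^2)/13 = 598/13 = 46, a_11 = floor((29 + 17)/46) = 1.
  m_12 = 46*1 - 17 = 29, d_12 = (887 - 29^2)/46 = 46/46 = 1, a_12 = floor((29 + 29)/1) = 58.
  m_13 = 1*58 - 29 = 29, d_13 = (887 - 29^2)/1 = 46/1 = 46: (m_13, d_13) = (m_1, d_1) = (29, 46), so from here the quotients repeat a_1, ..., a_12; the period length is 12.
So sqrt(887) = [29; (1, 3, 1, 1, 2, 29, 2, 1, 1, 3, 1, 58)] with period length k = 12.
k is even, so the fundamental solution of x^2 - 887y^2 = 1 is (p_{k-1}, q_{k-1}) = (p_11, q_11); compute convergents through index 11.
Convergents (p_i = a_i*p_{i-1} + p_{i-2}, q_i = a_i*q_{i-1} + q_{i-2} with p_{-2}=0, p_{-1}=1, q_{-2}=1, q_{-1}=0):
  i=0: a_0=29, p_0 = 29*1 + 0 = 29, q_0 = 29*0 + 1 = 1.
  i=1: a_1=1, p_1 = 1*29 + 1 = 30, q_1 = 1*1 + 0 = 1.
  i=2: a_2=3, p_2 = 3*30 + 29 = 119, q_2 = 3*1 + 1 = 4.
  i=3: a_3=1, p_3 = 1*119 + 30 = 149, q_3 = 1*4 + 1 = 5.
  i=4: a_4=1, p_4 = 1*149 + 119 = 268, q_4 = 1*5 + 4 = 9.
  i=5: a_5=2, p_5 = 2*268 + 149 = 685, q_5 = 2*9 + 5 = 23.
  i=6: a_6=29, p_6 = 29*685 + 268 = 20133, q_6 = 29*23 + 9 = 676.
  i=7: a_7=2, p_7 = 2*20133 + 685 = 40951, q_7 = 2*676 + 23 = 1375.
  i=8: a_8=1, p_8 = 1*40951 + 20133 = 61084, q_8 = 1*1375 + 676 = 2051.
  i=9: a_9=1, p_9 = 1*61084 + 40951 = 102035, q_9 = 1*2051 + 1375 = 3426.
  i=10: a_10=3, p_10 = 3*102035 + 61084 = 367189, q_10 = 3*3426 + 2051 = 12329.
  i=11: a_11=1, p_11 = 1*367189 + 102035 = 469224, q_11 = 1*12329 + 3426 = 15755.
Check: 469224^2 - 887*15755^2 = 220171162176 - 220171162175 = 1, so (x, y) = (469224, 15755) solves the equation, and by the theorem it is the least positive solution.

(x, y) = (469224, 15755)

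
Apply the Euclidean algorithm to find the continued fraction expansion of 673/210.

Run the Euclidean algorithm on 673 and 210; the successive quotients are the partial quotients a_0, a_1, ... (each step inverts the fractional part left over by the previous one):
  673 = 3*210 + 43, so a_0 = 3.
  210 = 4*43 + 38, so a_1 = 4.
  43 = 1*38 + 5, so a_2 = 1.
  38 = 7*5 + 3, so a_3 = 7.
  5 = 1*3 + 2, so a_4 = 1.
  3 = 1*2 + 1, so a_5 = 1.
  2 = 2*1 + 0, so a_6 = 2.
The remainder reaches 0 after 7 divisions, so the expansion has 7 partial quotients, read off in order.

[3; 4, 1, 7, 1, 1, 2]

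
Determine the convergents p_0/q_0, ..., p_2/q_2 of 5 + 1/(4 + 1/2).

5/1, 21/4, 47/9

Using the convergent recurrence p_i = a_i*p_{i-1} + p_{i-2}, q_i = a_i*q_{i-1} + q_{i-2} with p_{-2}=0, p_{-1}=1, q_{-2}=1, q_{-1}=0:
  i=0: a_0=5, p_0 = 5*1 + 0 = 5, q_0 = 5*0 + 1 = 1.
  i=1: a_1=4, p_1 = 4*5 + 1 = 21, q_1 = 4*1 + 0 = 4.
  i=2: a_2=2, p_2 = 2*21 + 5 = 47, q_2 = 2*4 + 1 = 9.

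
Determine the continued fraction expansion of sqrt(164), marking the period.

[12; (1, 4, 6, 4, 1, 24)]

Write x_i = (sqrt(164) + m_i)/d_i with (m_0, d_0) = (0, 1). a_0 = floor(sqrt(164)) = 12, since 12^2 = 144 <= 164 < 169 = 13^2.
Iterate m_{i+1} = d_i*a_i - m_i, d_{i+1} = (164 - m_{i+1}^2)/d_i, a_{i+1} = floor((a_0 + m_{i+1})/d_{i+1}):
  m_1 = 1*12 - 0 = 12, d_1 = (164 - 12^2)/1 = 20/1 = 20, a_1 = floor((12 + 12)/20) = 1.
  m_2 = 20*1 - 12 = 8, d_2 = (164 - 8^2)/20 = 100/20 = 5, a_2 = floor((12 + 8)/5) = 4.
  m_3 = 5*4 - 8 = 12, d_3 = (164 - 12^2)/5 = 20/5 = 4, a_3 = floor((12 + 12)/4) = 6.
  m_4 = 4*6 - 12 = 12, d_4 = (164 - 12^2)/4 = 20/4 = 5, a_4 = floor((12 + 12)/5) = 4.
  m_5 = 5*4 - 12 = 8, d_5 = (164 - 8^2)/5 = 100/5 = 20, a_5 = floor((12 + 8)/20) = 1.
  m_6 = 20*1 - 8 = 12, d_6 = (164 - 12^2)/20 = 20/20 = 1, a_6 = floor((12 + 12)/1) = 24.
  m_7 = 1*24 - 12 = 12, d_7 = (164 - 12^2)/1 = 20/1 = 20: (m_7, d_7) = (m_1, d_1) = (12, 20), so from here the quotients repeat a_1, ..., a_6; the period length is 6.
Hence the expansion of sqrt(164) is a_0 = 12 followed by the repeating block 1, 4, 6, 4, 1, 24 (period 6).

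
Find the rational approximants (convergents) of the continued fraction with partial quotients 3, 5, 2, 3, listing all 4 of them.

3/1, 16/5, 35/11, 121/38

Using the convergent recurrence p_i = a_i*p_{i-1} + p_{i-2}, q_i = a_i*q_{i-1} + q_{i-2} with p_{-2}=0, p_{-1}=1, q_{-2}=1, q_{-1}=0:
  i=0: a_0=3, p_0 = 3*1 + 0 = 3, q_0 = 3*0 + 1 = 1.
  i=1: a_1=5, p_1 = 5*3 + 1 = 16, q_1 = 5*1 + 0 = 5.
  i=2: a_2=2, p_2 = 2*16 + 3 = 35, q_2 = 2*5 + 1 = 11.
  i=3: a_3=3, p_3 = 3*35 + 16 = 121, q_3 = 3*11 + 5 = 38.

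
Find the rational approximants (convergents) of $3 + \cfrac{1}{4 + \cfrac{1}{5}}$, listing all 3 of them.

3/1, 13/4, 68/21

Using the convergent recurrence p_i = a_i*p_{i-1} + p_{i-2}, q_i = a_i*q_{i-1} + q_{i-2} with p_{-2}=0, p_{-1}=1, q_{-2}=1, q_{-1}=0:
  i=0: a_0=3, p_0 = 3*1 + 0 = 3, q_0 = 3*0 + 1 = 1.
  i=1: a_1=4, p_1 = 4*3 + 1 = 13, q_1 = 4*1 + 0 = 4.
  i=2: a_2=5, p_2 = 5*13 + 3 = 68, q_2 = 5*4 + 1 = 21.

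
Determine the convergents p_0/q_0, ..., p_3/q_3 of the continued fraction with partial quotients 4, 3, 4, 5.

Using the convergent recurrence p_i = a_i*p_{i-1} + p_{i-2}, q_i = a_i*q_{i-1} + q_{i-2} with p_{-2}=0, p_{-1}=1, q_{-2}=1, q_{-1}=0:
  i=0: a_0=4, p_0 = 4*1 + 0 = 4, q_0 = 4*0 + 1 = 1.
  i=1: a_1=3, p_1 = 3*4 + 1 = 13, q_1 = 3*1 + 0 = 3.
  i=2: a_2=4, p_2 = 4*13 + 4 = 56, q_2 = 4*3 + 1 = 13.
  i=3: a_3=5, p_3 = 5*56 + 13 = 293, q_3 = 5*13 + 3 = 68.

4/1, 13/3, 56/13, 293/68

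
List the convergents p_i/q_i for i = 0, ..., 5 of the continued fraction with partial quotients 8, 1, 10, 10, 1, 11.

8/1, 9/1, 98/11, 989/111, 1087/122, 12946/1453

Using the convergent recurrence p_i = a_i*p_{i-1} + p_{i-2}, q_i = a_i*q_{i-1} + q_{i-2} with p_{-2}=0, p_{-1}=1, q_{-2}=1, q_{-1}=0:
  i=0: a_0=8, p_0 = 8*1 + 0 = 8, q_0 = 8*0 + 1 = 1.
  i=1: a_1=1, p_1 = 1*8 + 1 = 9, q_1 = 1*1 + 0 = 1.
  i=2: a_2=10, p_2 = 10*9 + 8 = 98, q_2 = 10*1 + 1 = 11.
  i=3: a_3=10, p_3 = 10*98 + 9 = 989, q_3 = 10*11 + 1 = 111.
  i=4: a_4=1, p_4 = 1*989 + 98 = 1087, q_4 = 1*111 + 11 = 122.
  i=5: a_5=11, p_5 = 11*1087 + 989 = 12946, q_5 = 11*122 + 111 = 1453.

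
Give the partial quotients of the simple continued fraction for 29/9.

Run the Euclidean algorithm on 29 and 9; the successive quotients are the partial quotients a_0, a_1, ... (each step inverts the fractional part left over by the previous one):
  29 = 3*9 + 2, so a_0 = 3.
  9 = 4*2 + 1, so a_1 = 4.
  2 = 2*1 + 0, so a_2 = 2.
The remainder reaches 0 after 3 divisions, so the expansion has 3 partial quotients, read off in order.

[3; 4, 2]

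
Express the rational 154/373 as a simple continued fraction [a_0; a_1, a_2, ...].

[0; 2, 2, 2, 1, 2, 2, 3]

Run the Euclidean algorithm on 154 and 373; the successive quotients are the partial quotients a_0, a_1, ... (each step inverts the fractional part left over by the previous one):
  154 = 0*373 + 154, so a_0 = 0.
  373 = 2*154 + 65, so a_1 = 2.
  154 = 2*65 + 24, so a_2 = 2.
  65 = 2*24 + 17, so a_3 = 2.
  24 = 1*17 + 7, so a_4 = 1.
  17 = 2*7 + 3, so a_5 = 2.
  7 = 2*3 + 1, so a_6 = 2.
  3 = 3*1 + 0, so a_7 = 3.
The remainder reaches 0 after 8 divisions, so the expansion has 8 partial quotients, read off in order.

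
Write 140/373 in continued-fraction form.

Run the Euclidean algorithm on 140 and 373; the successive quotients are the partial quotients a_0, a_1, ... (each step inverts the fractional part left over by the previous one):
  140 = 0*373 + 140, so a_0 = 0.
  373 = 2*140 + 93, so a_1 = 2.
  140 = 1*93 + 47, so a_2 = 1.
  93 = 1*47 + 46, so a_3 = 1.
  47 = 1*46 + 1, so a_4 = 1.
  46 = 46*1 + 0, so a_5 = 46.
The remainder reaches 0 after 6 divisions, so the expansion has 6 partial quotients, read off in order.

[0; 2, 1, 1, 1, 46]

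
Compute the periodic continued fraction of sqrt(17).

Write x_i = (sqrt(17) + m_i)/d_i with (m_0, d_0) = (0, 1). a_0 = floor(sqrt(17)) = 4, since 4^2 = 16 <= 17 < 25 = 5^2.
Iterate m_{i+1} = d_i*a_i - m_i, d_{i+1} = (17 - m_{i+1}^2)/d_i, a_{i+1} = floor((a_0 + m_{i+1})/d_{i+1}):
  m_1 = 1*4 - 0 = 4, d_1 = (17 - 4^2)/1 = 1/1 = 1, a_1 = floor((4 + 4)/1) = 8.
  m_2 = 1*8 - 4 = 4, d_2 = (17 - 4^2)/1 = 1/1 = 1: (m_2, d_2) = (m_1, d_1) = (4, 1), so from here the quotient a_1 repeats; the period length is 1.
Hence the expansion of sqrt(17) is a_0 = 4 followed by the repeating block 8 (period 1).

[4; (8)]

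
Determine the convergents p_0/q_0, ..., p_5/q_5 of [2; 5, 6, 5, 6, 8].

2/1, 11/5, 68/31, 351/160, 2174/991, 17743/8088

Using the convergent recurrence p_i = a_i*p_{i-1} + p_{i-2}, q_i = a_i*q_{i-1} + q_{i-2} with p_{-2}=0, p_{-1}=1, q_{-2}=1, q_{-1}=0:
  i=0: a_0=2, p_0 = 2*1 + 0 = 2, q_0 = 2*0 + 1 = 1.
  i=1: a_1=5, p_1 = 5*2 + 1 = 11, q_1 = 5*1 + 0 = 5.
  i=2: a_2=6, p_2 = 6*11 + 2 = 68, q_2 = 6*5 + 1 = 31.
  i=3: a_3=5, p_3 = 5*68 + 11 = 351, q_3 = 5*31 + 5 = 160.
  i=4: a_4=6, p_4 = 6*351 + 68 = 2174, q_4 = 6*160 + 31 = 991.
  i=5: a_5=8, p_5 = 8*2174 + 351 = 17743, q_5 = 8*991 + 160 = 8088.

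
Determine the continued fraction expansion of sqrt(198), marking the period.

Write x_i = (sqrt(198) + m_i)/d_i with (m_0, d_0) = (0, 1). a_0 = floor(sqrt(198)) = 14, since 14^2 = 196 <= 198 < 225 = 15^2.
Iterate m_{i+1} = d_i*a_i - m_i, d_{i+1} = (198 - m_{i+1}^2)/d_i, a_{i+1} = floor((a_0 + m_{i+1})/d_{i+1}):
  m_1 = 1*14 - 0 = 14, d_1 = (198 - 14^2)/1 = 2/1 = 2, a_1 = floor((14 + 14)/2) = 14.
  m_2 = 2*14 - 14 = 14, d_2 = (198 - 14^2)/2 = 2/2 = 1, a_2 = floor((14 + 14)/1) = 28.
  m_3 = 1*28 - 14 = 14, d_3 = (198 - 14^2)/1 = 2/1 = 2: (m_3, d_3) = (m_1, d_1) = (14, 2), so from here the quotients repeat a_1, a_2; the period length is 2.
Hence the expansion of sqrt(198) is a_0 = 14 followed by the repeating block 14, 28 (period 2).

[14; (14, 28)]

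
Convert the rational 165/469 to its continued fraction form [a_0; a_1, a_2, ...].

[0; 2, 1, 5, 2, 1, 8]

Run the Euclidean algorithm on 165 and 469; the successive quotients are the partial quotients a_0, a_1, ... (each step inverts the fractional part left over by the previous one):
  165 = 0*469 + 165, so a_0 = 0.
  469 = 2*165 + 139, so a_1 = 2.
  165 = 1*139 + 26, so a_2 = 1.
  139 = 5*26 + 9, so a_3 = 5.
  26 = 2*9 + 8, so a_4 = 2.
  9 = 1*8 + 1, so a_5 = 1.
  8 = 8*1 + 0, so a_6 = 8.
The remainder reaches 0 after 7 divisions, so the expansion has 7 partial quotients, read off in order.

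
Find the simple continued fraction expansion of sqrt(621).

Write x_i = (sqrt(621) + m_i)/d_i with (m_0, d_0) = (0, 1). a_0 = floor(sqrt(621)) = 24, since 24^2 = 576 <= 621 < 625 = 25^2.
Iterate m_{i+1} = d_i*a_i - m_i, d_{i+1} = (621 - m_{i+1}^2)/d_i, a_{i+1} = floor((a_0 + m_{i+1})/d_{i+1}):
  m_1 = 1*24 - 0 = 24, d_1 = (621 - 24^2)/1 = 45/1 = 45, a_1 = floor((24 + 24)/45) = 1.
  m_2 = 45*1 - 24 = 21, d_2 = (621 - 21^2)/45 = 180/45 = 4, a_2 = floor((24 + 21)/4) = 11.
  m_3 = 4*11 - 21 = 23, d_3 = (621 - 23^2)/4 = 92/4 = 23, a_3 = floor((24 + 23)/23) = 2.
  m_4 = 23*2 - 23 = 23, d_4 = (621 - 23^2)/23 = 92/23 = 4, a_4 = floor((24 + 23)/4) = 11.
  m_5 = 4*11 - 23 = 21, d_5 = (621 - 21^2)/4 = 180/4 = 45, a_5 = floor((24 + 21)/45) = 1.
  m_6 = 45*1 - 21 = 24, d_6 = (621 - 24^2)/45 = 45/45 = 1, a_6 = floor((24 + 24)/1) = 48.
  m_7 = 1*48 - 24 = 24, d_7 = (621 - 24^2)/1 = 45/1 = 45: (m_7, d_7) = (m_1, d_1) = (24, 45), so from here the quotients repeat a_1, ..., a_6; the period length is 6.
Hence the expansion of sqrt(621) is a_0 = 24 followed by the repeating block 1, 11, 2, 11, 1, 48 (period 6).

[24; (1, 11, 2, 11, 1, 48)]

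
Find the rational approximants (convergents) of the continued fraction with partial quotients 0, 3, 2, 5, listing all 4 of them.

Using the convergent recurrence p_i = a_i*p_{i-1} + p_{i-2}, q_i = a_i*q_{i-1} + q_{i-2} with p_{-2}=0, p_{-1}=1, q_{-2}=1, q_{-1}=0:
  i=0: a_0=0, p_0 = 0*1 + 0 = 0, q_0 = 0*0 + 1 = 1.
  i=1: a_1=3, p_1 = 3*0 + 1 = 1, q_1 = 3*1 + 0 = 3.
  i=2: a_2=2, p_2 = 2*1 + 0 = 2, q_2 = 2*3 + 1 = 7.
  i=3: a_3=5, p_3 = 5*2 + 1 = 11, q_3 = 5*7 + 3 = 38.

0/1, 1/3, 2/7, 11/38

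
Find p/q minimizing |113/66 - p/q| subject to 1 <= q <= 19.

Expand x = 113/66 as a continued fraction with the Euclidean algorithm:
  113 = 1*66 + 47, so a_0 = 1.
  66 = 1*47 + 19, so a_1 = 1.
  47 = 2*19 + 9, so a_2 = 2.
  19 = 2*9 + 1, so a_3 = 2.
  9 = 9*1 + 0, so a_4 = 9.
so x = [1; 1, 2, 2, 9].
Convergents (p_i = a_i*p_{i-1} + p_{i-2}, q_i = a_i*q_{i-1} + q_{i-2} with p_{-2}=0, p_{-1}=1, q_{-2}=1, q_{-1}=0), until the denominator exceeds 19:
  i=0: a_0=1, p_0 = 1*1 + 0 = 1, q_0 = 1*0 + 1 = 1.
  i=1: a_1=1, p_1 = 1*1 + 1 = 2, q_1 = 1*1 + 0 = 1.
  i=2: a_2=2, p_2 = 2*2 + 1 = 5, q_2 = 2*1 + 1 = 3.
  i=3: a_3=2, p_3 = 2*5 + 2 = 12, q_3 = 2*3 + 1 = 7.
  i=4: a_4=9, p_4 = 9*12 + 5 = 113, q_4 = 9*7 + 3 = 66.
q_4 = 66 > 19, so the last convergent with denominator <= 19 is p_3/q_3 = 12/7.
The closest fraction with denominator <= 19 is either p_3/q_3 or the intermediate fraction (k*p_3 + p_2)/(k*q_3 + q_2) with the largest k >= 1 whose denominator stays <= 19; these approach x as k grows, and every other convergent or intermediate fraction in range is farther away.
Largest k: floor((19 - q_2)/q_3) = floor((19 - 3)/7) = 2.
That gives (2*12 + 5)/(2*7 + 3) = 29/17.
Compare the errors: |x - 12/7| = |113*7 - 12*66|/(66*7) = 1/462, and |x - 29/17| = |113*17 - 29*66|/(66*17) = 7/1122.
Cross-multiplying, 1*1122 = 1122 < 3234 = 7*462, so 1/462 is smaller: the convergent 12/7 is closer to x than 29/17.

12/7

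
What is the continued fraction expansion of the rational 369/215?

[1; 1, 2, 1, 1, 9, 1, 2]

Run the Euclidean algorithm on 369 and 215; the successive quotients are the partial quotients a_0, a_1, ... (each step inverts the fractional part left over by the previous one):
  369 = 1*215 + 154, so a_0 = 1.
  215 = 1*154 + 61, so a_1 = 1.
  154 = 2*61 + 32, so a_2 = 2.
  61 = 1*32 + 29, so a_3 = 1.
  32 = 1*29 + 3, so a_4 = 1.
  29 = 9*3 + 2, so a_5 = 9.
  3 = 1*2 + 1, so a_6 = 1.
  2 = 2*1 + 0, so a_7 = 2.
The remainder reaches 0 after 8 divisions, so the expansion has 8 partial quotients, read off in order.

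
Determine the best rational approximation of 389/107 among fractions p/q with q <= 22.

Expand x = 389/107 as a continued fraction with the Euclidean algorithm:
  389 = 3*107 + 68, so a_0 = 3.
  107 = 1*68 + 39, so a_1 = 1.
  68 = 1*39 + 29, so a_2 = 1.
  39 = 1*29 + 10, so a_3 = 1.
  29 = 2*10 + 9, so a_4 = 2.
  10 = 1*9 + 1, so a_5 = 1.
  9 = 9*1 + 0, so a_6 = 9.
so x = [3; 1, 1, 1, 2, 1, 9].
Convergents (p_i = a_i*p_{i-1} + p_{i-2}, q_i = a_i*q_{i-1} + q_{i-2} with p_{-2}=0, p_{-1}=1, q_{-2}=1, q_{-1}=0), until the denominator exceeds 22:
  i=0: a_0=3, p_0 = 3*1 + 0 = 3, q_0 = 3*0 + 1 = 1.
  i=1: a_1=1, p_1 = 1*3 + 1 = 4, q_1 = 1*1 + 0 = 1.
  i=2: a_2=1, p_2 = 1*4 + 3 = 7, q_2 = 1*1 + 1 = 2.
  i=3: a_3=1, p_3 = 1*7 + 4 = 11, q_3 = 1*2 + 1 = 3.
  i=4: a_4=2, p_4 = 2*11 + 7 = 29, q_4 = 2*3 + 2 = 8.
  i=5: a_5=1, p_5 = 1*29 + 11 = 40, q_5 = 1*8 + 3 = 11.
  i=6: a_6=9, p_6 = 9*40 + 29 = 389, q_6 = 9*11 + 8 = 107.
q_6 = 107 > 22, so the last convergent with denominator <= 22 is p_5/q_5 = 40/11.
The closest fraction with denominator <= 22 is either p_5/q_5 or the intermediate fraction (k*p_5 + p_4)/(k*q_5 + q_4) with the largest k >= 1 whose denominator stays <= 22; these approach x as k grows, and every other convergent or intermediate fraction in range is farther away.
Largest k: floor((22 - q_4)/q_5) = floor((22 - 8)/11) = 1.
That gives (1*40 + 29)/(1*11 + 8) = 69/19.
Compare the errors: |x - 40/11| = |389*11 - 40*107|/(107*11) = 1/1177, and |x - 69/19| = |389*19 - 69*107|/(107*19) = 8/2033.
Cross-multiplying, 1*2033 = 2033 < 9416 = 8*1177, so 1/1177 is smaller: the convergent 40/11 is closer to x than 69/19.

40/11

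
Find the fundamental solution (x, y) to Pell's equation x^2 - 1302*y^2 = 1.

First expand sqrt(1302) as a continued fraction. With x_i = (sqrt(1302) + m_i)/d_i and (m_0, d_0) = (0, 1): a_0 = floor(sqrt(1302)) = 36, since 36^2 = 1296 <= 1302 < 1369 = 37^2.
Iterate m_{i+1} = d_i*a_i - m_i, d_{i+1} = (1302 - m_{i+1}^2)/d_i, a_{i+1} = floor((a_0 + m_{i+1})/d_{i+1}):
  m_1 = 1*36 - 0 = 36, d_1 = (1302 - 36^2)/1 = 6/1 = 6, a_1 = floor((36 + 36)/6) = 12.
  m_2 = 6*12 - 36 = 36, d_2 = (1302 - 36^2)/6 = 6/6 = 1, a_2 = floor((36 + 36)/1) = 72.
  m_3 = 1*72 - 36 = 36, d_3 = (1302 - 36^2)/1 = 6/1 = 6: (m_3, d_3) = (m_1, d_1) = (36, 6), so from here the quotients repeat a_1, a_2; the period length is 2.
So sqrt(1302) = [36; (12, 72)] with period length k = 2.
k is even, so the fundamental solution of x^2 - 1302y^2 = 1 is (p_{k-1}, q_{k-1}) = (p_1, q_1); compute convergents through index 1.
Convergents (p_i = a_i*p_{i-1} + p_{i-2}, q_i = a_i*q_{i-1} + q_{i-2} with p_{-2}=0, p_{-1}=1, q_{-2}=1, q_{-1}=0):
  i=0: a_0=36, p_0 = 36*1 + 0 = 36, q_0 = 36*0 + 1 = 1.
  i=1: a_1=12, p_1 = 12*36 + 1 = 433, q_1 = 12*1 + 0 = 12.
Check: 433^2 - 1302*12^2 = 187489 - 187488 = 1, so (x, y) = (433, 12) solves the equation, and by the theorem it is the least positive solution.

(x, y) = (433, 12)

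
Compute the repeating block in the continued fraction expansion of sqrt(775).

[27; (1, 5, 4, 1, 8, 2, 8, 1, 4, 5, 1, 54)]

Write x_i = (sqrt(775) + m_i)/d_i with (m_0, d_0) = (0, 1). a_0 = floor(sqrt(775)) = 27, since 27^2 = 729 <= 775 < 784 = 28^2.
Iterate m_{i+1} = d_i*a_i - m_i, d_{i+1} = (775 - m_{i+1}^2)/d_i, a_{i+1} = floor((a_0 + m_{i+1})/d_{i+1}):
  m_1 = 1*27 - 0 = 27, d_1 = (775 - 27^2)/1 = 46/1 = 46, a_1 = floor((27 + 27)/46) = 1.
  m_2 = 46*1 - 27 = 19, d_2 = (775 - 19^2)/46 = 414/46 = 9, a_2 = floor((27 + 19)/9) = 5.
  m_3 = 9*5 - 19 = 26, d_3 = (775 - 26^2)/9 = 99/9 = 11, a_3 = floor((27 + 26)/11) = 4.
  m_4 = 11*4 - 26 = 18, d_4 = (775 - 18^2)/11 = 451/11 = 41, a_4 = floor((27 + 18)/41) = 1.
  m_5 = 41*1 - 18 = 23, d_5 = (775 - 23^2)/41 = 246/41 = 6, a_5 = floor((27 + 23)/6) = 8.
  m_6 = 6*8 - 23 = 25, d_6 = (775 - 25^2)/6 = 150/6 = 25, a_6 = floor((27 + 25)/25) = 2.
  m_7 = 25*2 - 25 = 25, d_7 = (775 - 25^2)/25 = 150/25 = 6, a_7 = floor((27 + 25)/6) = 8.
  m_8 = 6*8 - 25 = 23, d_8 = (775 - 23^2)/6 = 246/6 = 41, a_8 = floor((27 + 23)/41) = 1.
  m_9 = 41*1 - 23 = 18, d_9 = (775 - 18^2)/41 = 451/41 = 11, a_9 = floor((27 + 18)/11) = 4.
  m_10 = 11*4 - 18 = 26, d_10 = (775 - 26^2)/11 = 99/11 = 9, a_10 = floor((27 + 26)/9) = 5.
  m_11 = 9*5 - 26 = 19, d_11 = (775 - 19^2)/9 = 414/9 = 46, a_11 = floor((27 + 19)/46) = 1.
  m_12 = 46*1 - 19 = 27, d_12 = (775 - 27^2)/46 = 46/46 = 1, a_12 = floor((27 + 27)/1) = 54.
  m_13 = 1*54 - 27 = 27, d_13 = (775 - 27^2)/1 = 46/1 = 46: (m_13, d_13) = (m_1, d_1) = (27, 46), so from here the quotients repeat a_1, ..., a_12; the period length is 12.
Hence the expansion of sqrt(775) is a_0 = 27 followed by the repeating block 1, 5, 4, 1, 8, 2, 8, 1, 4, 5, 1, 54 (period 12).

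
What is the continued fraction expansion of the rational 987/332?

Run the Euclidean algorithm on 987 and 332; the successive quotients are the partial quotients a_0, a_1, ... (each step inverts the fractional part left over by the previous one):
  987 = 2*332 + 323, so a_0 = 2.
  332 = 1*323 + 9, so a_1 = 1.
  323 = 35*9 + 8, so a_2 = 35.
  9 = 1*8 + 1, so a_3 = 1.
  8 = 8*1 + 0, so a_4 = 8.
The remainder reaches 0 after 5 divisions, so the expansion has 5 partial quotients, read off in order.

[2; 1, 35, 1, 8]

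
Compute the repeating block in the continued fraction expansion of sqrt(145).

[12; (24)]

Write x_i = (sqrt(145) + m_i)/d_i with (m_0, d_0) = (0, 1). a_0 = floor(sqrt(145)) = 12, since 12^2 = 144 <= 145 < 169 = 13^2.
Iterate m_{i+1} = d_i*a_i - m_i, d_{i+1} = (145 - m_{i+1}^2)/d_i, a_{i+1} = floor((a_0 + m_{i+1})/d_{i+1}):
  m_1 = 1*12 - 0 = 12, d_1 = (145 - 12^2)/1 = 1/1 = 1, a_1 = floor((12 + 12)/1) = 24.
  m_2 = 1*24 - 12 = 12, d_2 = (145 - 12^2)/1 = 1/1 = 1: (m_2, d_2) = (m_1, d_1) = (12, 1), so from here the quotient a_1 repeats; the period length is 1.
Hence the expansion of sqrt(145) is a_0 = 12 followed by the repeating block 24 (period 1).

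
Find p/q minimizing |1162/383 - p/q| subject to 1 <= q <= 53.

Expand x = 1162/383 as a continued fraction with the Euclidean algorithm:
  1162 = 3*383 + 13, so a_0 = 3.
  383 = 29*13 + 6, so a_1 = 29.
  13 = 2*6 + 1, so a_2 = 2.
  6 = 6*1 + 0, so a_3 = 6.
so x = [3; 29, 2, 6].
Convergents (p_i = a_i*p_{i-1} + p_{i-2}, q_i = a_i*q_{i-1} + q_{i-2} with p_{-2}=0, p_{-1}=1, q_{-2}=1, q_{-1}=0), until the denominator exceeds 53:
  i=0: a_0=3, p_0 = 3*1 + 0 = 3, q_0 = 3*0 + 1 = 1.
  i=1: a_1=29, p_1 = 29*3 + 1 = 88, q_1 = 29*1 + 0 = 29.
  i=2: a_2=2, p_2 = 2*88 + 3 = 179, q_2 = 2*29 + 1 = 59.
q_2 = 59 > 53, so the last convergent with denominator <= 53 is p_1/q_1 = 88/29.
The closest fraction with denominator <= 53 is either p_1/q_1 or the intermediate fraction (k*p_1 + p_0)/(k*q_1 + q_0) with the largest k >= 1 whose denominator stays <= 53; these approach x as k grows, and every other convergent or intermediate fraction in range is farther away.
Largest k: floor((53 - q_0)/q_1) = floor((53 - 1)/29) = 1.
That gives (1*88 + 3)/(1*29 + 1) = 91/30.
Compare the errors: |x - 88/29| = |1162*29 - 88*383|/(383*29) = 6/11107, and |x - 91/30| = |1162*30 - 91*383|/(383*30) = 7/11490.
Cross-multiplying, 6*11490 = 68940 < 77749 = 7*11107, so 6/11107 is smaller: the convergent 88/29 is closer to x than 91/30.

88/29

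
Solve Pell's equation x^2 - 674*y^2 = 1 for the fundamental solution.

(x, y) = (675, 26)

First expand sqrt(674) as a continued fraction. With x_i = (sqrt(674) + m_i)/d_i and (m_0, d_0) = (0, 1): a_0 = floor(sqrt(674)) = 25, since 25^2 = 625 <= 674 < 676 = 26^2.
Iterate m_{i+1} = d_i*a_i - m_i, d_{i+1} = (674 - m_{i+1}^2)/d_i, a_{i+1} = floor((a_0 + m_{i+1})/d_{i+1}):
  m_1 = 1*25 - 0 = 25, d_1 = (674 - 25^2)/1 = 49/1 = 49, a_1 = floor((25 + 25)/49) = 1.
  m_2 = 49*1 - 25 = 24, d_2 = (674 - 24^2)/49 = 98/49 = 2, a_2 = floor((25 + 24)/2) = 24.
  m_3 = 2*24 - 24 = 24, d_3 = (674 - 24^2)/2 = 98/2 = 49, a_3 = floor((25 + 24)/49) = 1.
  m_4 = 49*1 - 24 = 25, d_4 = (674 - 25^2)/49 = 49/49 = 1, a_4 = floor((25 + 25)/1) = 50.
  m_5 = 1*50 - 25 = 25, d_5 = (674 - 25^2)/1 = 49/1 = 49: (m_5, d_5) = (m_1, d_1) = (25, 49), so from here the quotients repeat a_1, ..., a_4; the period length is 4.
So sqrt(674) = [25; (1, 24, 1, 50)] with period length k = 4.
k is even, so the fundamental solution of x^2 - 674y^2 = 1 is (p_{k-1}, q_{k-1}) = (p_3, q_3); compute convergents through index 3.
Convergents (p_i = a_i*p_{i-1} + p_{i-2}, q_i = a_i*q_{i-1} + q_{i-2} with p_{-2}=0, p_{-1}=1, q_{-2}=1, q_{-1}=0):
  i=0: a_0=25, p_0 = 25*1 + 0 = 25, q_0 = 25*0 + 1 = 1.
  i=1: a_1=1, p_1 = 1*25 + 1 = 26, q_1 = 1*1 + 0 = 1.
  i=2: a_2=24, p_2 = 24*26 + 25 = 649, q_2 = 24*1 + 1 = 25.
  i=3: a_3=1, p_3 = 1*649 + 26 = 675, q_3 = 1*25 + 1 = 26.
Check: 675^2 - 674*26^2 = 455625 - 455624 = 1, so (x, y) = (675, 26) solves the equation, and by the theorem it is the least positive solution.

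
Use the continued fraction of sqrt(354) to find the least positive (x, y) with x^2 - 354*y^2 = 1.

(x, y) = (258065, 13716)

First expand sqrt(354) as a continued fraction. With x_i = (sqrt(354) + m_i)/d_i and (m_0, d_0) = (0, 1): a_0 = floor(sqrt(354)) = 18, since 18^2 = 324 <= 354 < 361 = 19^2.
Iterate m_{i+1} = d_i*a_i - m_i, d_{i+1} = (354 - m_{i+1}^2)/d_i, a_{i+1} = floor((a_0 + m_{i+1})/d_{i+1}):
  m_1 = 1*18 - 0 = 18, d_1 = (354 - 18^2)/1 = 30/1 = 30, a_1 = floor((18 + 18)/30) = 1.
  m_2 = 30*1 - 18 = 12, d_2 = (354 - 12^2)/30 = 210/30 = 7, a_2 = floor((18 + 12)/7) = 4.
  m_3 = 7*4 - 12 = 16, d_3 = (354 - 16^2)/7 = 98/7 = 14, a_3 = floor((18 + 16)/14) = 2.
  m_4 = 14*2 - 16 = 12, d_4 = (354 - 12^2)/14 = 210/14 = 15, a_4 = floor((18 + 12)/15) = 2.
  m_5 = 15*2 - 12 = 18, d_5 = (354 - 18^2)/15 = 30/15 = 2, a_5 = floor((18 + 18)/2) = 18.
  m_6 = 2*18 - 18 = 18, d_6 = (354 - 18^2)/2 = 30/2 = 15, a_6 = floor((18 + 18)/15) = 2.
  m_7 = 15*2 - 18 = 12, d_7 = (354 - 12^2)/15 = 210/15 = 14, a_7 = floor((18 + 12)/14) = 2.
  m_8 = 14*2 - 12 = 16, d_8 = (354 - 16^2)/14 = 98/14 = 7, a_8 = floor((18 + 16)/7) = 4.
  m_9 = 7*4 - 16 = 12, d_9 = (354 - 12^2)/7 = 210/7 = 30, a_9 = floor((18 + 12)/30) = 1.
  m_10 = 30*1 - 12 = 18, d_10 = (354 - 18^2)/30 = 30/30 = 1, a_10 = floor((18 + 18)/1) = 36.
  m_11 = 1*36 - 18 = 18, d_11 = (354 - 18^2)/1 = 30/1 = 30: (m_11, d_11) = (m_1, d_1) = (18, 30), so from here the quotients repeat a_1, ..., a_10; the period length is 10.
So sqrt(354) = [18; (1, 4, 2, 2, 18, 2, 2, 4, 1, 36)] with period length k = 10.
k is even, so the fundamental solution of x^2 - 354y^2 = 1 is (p_{k-1}, q_{k-1}) = (p_9, q_9); compute convergents through index 9.
Convergents (p_i = a_i*p_{i-1} + p_{i-2}, q_i = a_i*q_{i-1} + q_{i-2} with p_{-2}=0, p_{-1}=1, q_{-2}=1, q_{-1}=0):
  i=0: a_0=18, p_0 = 18*1 + 0 = 18, q_0 = 18*0 + 1 = 1.
  i=1: a_1=1, p_1 = 1*18 + 1 = 19, q_1 = 1*1 + 0 = 1.
  i=2: a_2=4, p_2 = 4*19 + 18 = 94, q_2 = 4*1 + 1 = 5.
  i=3: a_3=2, p_3 = 2*94 + 19 = 207, q_3 = 2*5 + 1 = 11.
  i=4: a_4=2, p_4 = 2*207 + 94 = 508, q_4 = 2*11 + 5 = 27.
  i=5: a_5=18, p_5 = 18*508 + 207 = 9351, q_5 = 18*27 + 11 = 497.
  i=6: a_6=2, p_6 = 2*9351 + 508 = 19210, q_6 = 2*497 + 27 = 1021.
  i=7: a_7=2, p_7 = 2*19210 + 9351 = 47771, q_7 = 2*1021 + 497 = 2539.
  i=8: a_8=4, p_8 = 4*47771 + 19210 = 210294, q_8 = 4*2539 + 1021 = 11177.
  i=9: a_9=1, p_9 = 1*210294 + 47771 = 258065, q_9 = 1*11177 + 2539 = 13716.
Check: 258065^2 - 354*13716^2 = 66597544225 - 66597544224 = 1, so (x, y) = (258065, 13716) solves the equation, and by the theorem it is the least positive solution.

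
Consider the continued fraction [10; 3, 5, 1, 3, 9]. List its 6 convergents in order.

10/1, 31/3, 165/16, 196/19, 753/73, 6973/676

Using the convergent recurrence p_i = a_i*p_{i-1} + p_{i-2}, q_i = a_i*q_{i-1} + q_{i-2} with p_{-2}=0, p_{-1}=1, q_{-2}=1, q_{-1}=0:
  i=0: a_0=10, p_0 = 10*1 + 0 = 10, q_0 = 10*0 + 1 = 1.
  i=1: a_1=3, p_1 = 3*10 + 1 = 31, q_1 = 3*1 + 0 = 3.
  i=2: a_2=5, p_2 = 5*31 + 10 = 165, q_2 = 5*3 + 1 = 16.
  i=3: a_3=1, p_3 = 1*165 + 31 = 196, q_3 = 1*16 + 3 = 19.
  i=4: a_4=3, p_4 = 3*196 + 165 = 753, q_4 = 3*19 + 16 = 73.
  i=5: a_5=9, p_5 = 9*753 + 196 = 6973, q_5 = 9*73 + 19 = 676.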